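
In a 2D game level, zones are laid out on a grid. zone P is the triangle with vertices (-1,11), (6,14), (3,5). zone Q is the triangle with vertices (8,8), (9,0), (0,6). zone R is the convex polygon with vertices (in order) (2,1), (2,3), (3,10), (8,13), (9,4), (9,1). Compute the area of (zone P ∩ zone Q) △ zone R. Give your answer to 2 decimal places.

|zone P ∩ zone Q| = 1.4318.
|(zone P ∩ zone Q) ∩ zone R| = 1.245.
|(zone P ∩ zone Q) △ zone R| = 1.4318 + 65.5 − 2.49 = 64.44.

64.44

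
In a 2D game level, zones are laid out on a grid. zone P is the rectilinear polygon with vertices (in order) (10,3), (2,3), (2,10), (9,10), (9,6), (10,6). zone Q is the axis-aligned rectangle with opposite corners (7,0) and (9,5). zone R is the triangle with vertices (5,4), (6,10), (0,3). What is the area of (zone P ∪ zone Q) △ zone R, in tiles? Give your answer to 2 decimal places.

|zone P ∪ zone Q| = 58.
|(zone P ∪ zone Q) ∩ zone R| = 12.5667.
|(zone P ∪ zone Q) △ zone R| = 58 + 14.5 − 25.1333 = 47.37.

47.37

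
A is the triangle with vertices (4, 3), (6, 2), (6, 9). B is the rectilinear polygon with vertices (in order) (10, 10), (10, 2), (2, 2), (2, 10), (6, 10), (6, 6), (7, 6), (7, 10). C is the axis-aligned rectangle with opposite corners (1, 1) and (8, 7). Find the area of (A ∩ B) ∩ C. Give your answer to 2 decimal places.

The region (A ∩ B) ∩ C is the polygon with vertices (5.333,7), (6,7), (6,6), (6,2), (4,3).
By the shoelace formula its area is 6.33.

6.33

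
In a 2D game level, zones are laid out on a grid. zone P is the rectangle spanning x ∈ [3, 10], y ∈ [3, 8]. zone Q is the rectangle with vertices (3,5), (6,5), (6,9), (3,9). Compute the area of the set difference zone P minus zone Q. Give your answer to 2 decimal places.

|zone P∩zone Q|: x∈[3,6], y∈[5,8] → 3·3 = 9.
|zone P| = 35.
|zone P ∖ zone Q| = |zone P| − |zone P∩zone Q| = 35 − 9 = 26.00.

26.00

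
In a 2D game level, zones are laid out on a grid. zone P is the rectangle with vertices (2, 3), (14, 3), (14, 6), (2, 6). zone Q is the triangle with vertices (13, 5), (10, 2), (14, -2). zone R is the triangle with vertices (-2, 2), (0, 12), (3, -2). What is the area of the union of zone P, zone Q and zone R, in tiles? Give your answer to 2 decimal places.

By inclusion–exclusion:
Individual areas: |zone P| = 36, |zone Q| = 12, |zone R| = 29.
|zone P∩zone Q| = 2.2857.
|zone P∩zone R| = 0.
|zone Q∩zone R| = 0.
|zone P∩zone Q∩zone R| = 0.
|zone P ∪ zone Q ∪ zone R| = 77 − 2.2857 + 0 = 74.71.

74.71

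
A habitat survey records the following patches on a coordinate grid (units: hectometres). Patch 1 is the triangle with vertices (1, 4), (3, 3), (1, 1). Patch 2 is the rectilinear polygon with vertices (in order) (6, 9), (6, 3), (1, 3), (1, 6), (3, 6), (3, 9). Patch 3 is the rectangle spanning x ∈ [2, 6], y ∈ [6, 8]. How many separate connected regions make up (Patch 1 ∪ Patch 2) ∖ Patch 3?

2

(Patch 1 ∪ Patch 2) ∖ Patch 3 splits into 2 disjoint pieces (area 17, area 3).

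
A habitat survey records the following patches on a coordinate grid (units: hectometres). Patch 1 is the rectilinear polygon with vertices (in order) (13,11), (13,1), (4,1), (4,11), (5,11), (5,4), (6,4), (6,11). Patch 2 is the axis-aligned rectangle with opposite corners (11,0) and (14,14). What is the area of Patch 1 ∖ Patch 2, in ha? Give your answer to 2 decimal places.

63.00

|Patch 1| = 83, |Patch 1∩Patch 2| = 20.
|Patch 1 ∖ Patch 2| = |Patch 1| − |Patch 1∩Patch 2| = 83 − 20 = 63.00.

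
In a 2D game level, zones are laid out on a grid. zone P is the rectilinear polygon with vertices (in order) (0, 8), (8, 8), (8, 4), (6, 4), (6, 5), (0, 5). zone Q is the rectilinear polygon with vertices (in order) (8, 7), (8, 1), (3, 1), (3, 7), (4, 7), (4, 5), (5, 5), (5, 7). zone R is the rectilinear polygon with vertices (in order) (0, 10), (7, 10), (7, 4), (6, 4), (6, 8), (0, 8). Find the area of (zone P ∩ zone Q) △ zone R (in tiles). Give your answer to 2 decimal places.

22.00

|zone P ∩ zone Q| = 10.
|(zone P ∩ zone Q) ∩ zone R| = 3.
|(zone P ∩ zone Q) △ zone R| = 10 + 18 − 6 = 22.00.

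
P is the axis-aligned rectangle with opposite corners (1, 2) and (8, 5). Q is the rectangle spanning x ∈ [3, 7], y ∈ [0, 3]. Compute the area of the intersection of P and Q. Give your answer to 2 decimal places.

|P∩Q|: x∈[3,7], y∈[2,3] → 4·1 = 4.

4.00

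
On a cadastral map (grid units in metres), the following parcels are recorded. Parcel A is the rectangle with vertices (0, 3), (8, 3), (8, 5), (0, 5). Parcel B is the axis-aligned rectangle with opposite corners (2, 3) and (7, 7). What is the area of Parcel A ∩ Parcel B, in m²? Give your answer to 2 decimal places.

|Parcel A∩Parcel B|: x∈[2,7], y∈[3,5] → 5·2 = 10.

10.00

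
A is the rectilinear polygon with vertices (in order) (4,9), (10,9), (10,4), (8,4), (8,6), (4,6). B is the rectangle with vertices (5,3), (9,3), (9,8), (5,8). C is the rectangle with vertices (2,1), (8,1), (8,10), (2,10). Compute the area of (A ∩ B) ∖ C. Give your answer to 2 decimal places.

4.00

|A ∩ B| = 10.
|(A ∩ B) ∩ C| = 6.
|(A ∩ B) ∖ C| = 10 − 6 = 4.00.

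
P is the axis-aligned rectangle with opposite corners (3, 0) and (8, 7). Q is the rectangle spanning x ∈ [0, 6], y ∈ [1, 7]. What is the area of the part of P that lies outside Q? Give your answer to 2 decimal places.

17.00

|P∩Q|: x∈[3,6], y∈[1,7] → 3·6 = 18.
|P| = 35.
|P ∖ Q| = |P| − |P∩Q| = 35 − 18 = 17.00.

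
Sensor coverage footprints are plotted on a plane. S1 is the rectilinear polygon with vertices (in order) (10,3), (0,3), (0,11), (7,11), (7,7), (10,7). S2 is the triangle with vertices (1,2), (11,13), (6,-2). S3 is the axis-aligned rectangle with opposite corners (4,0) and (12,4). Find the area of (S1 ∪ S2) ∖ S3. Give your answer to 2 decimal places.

80.41

|S1 ∪ S2| = 95.9121.
|(S1 ∪ S2) ∩ S3| = 15.5.
|(S1 ∪ S2) ∖ S3| = 95.9121 − 15.5 = 80.41.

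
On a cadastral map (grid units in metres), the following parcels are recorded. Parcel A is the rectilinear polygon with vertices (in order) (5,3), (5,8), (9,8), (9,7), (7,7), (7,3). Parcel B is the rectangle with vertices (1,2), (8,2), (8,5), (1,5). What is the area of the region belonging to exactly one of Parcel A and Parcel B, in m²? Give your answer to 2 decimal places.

|Parcel A| = 12, |Parcel B| = 21, |Parcel A∩Parcel B| = 4.
|Parcel A △ Parcel B| = |Parcel A| + |Parcel B| − 2·|Parcel A∩Parcel B| = 12 + 21 − 8 = 25.00.

25.00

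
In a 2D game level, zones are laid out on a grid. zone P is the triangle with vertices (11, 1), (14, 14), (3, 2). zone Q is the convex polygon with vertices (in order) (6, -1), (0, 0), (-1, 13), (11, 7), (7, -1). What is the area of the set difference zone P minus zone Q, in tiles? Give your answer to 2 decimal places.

27.43

|zone P| = 53.5, |zone P∩zone Q| = 26.0723.
|zone P ∖ zone Q| = |zone P| − |zone P∩zone Q| = 53.5 − 26.0723 = 27.43.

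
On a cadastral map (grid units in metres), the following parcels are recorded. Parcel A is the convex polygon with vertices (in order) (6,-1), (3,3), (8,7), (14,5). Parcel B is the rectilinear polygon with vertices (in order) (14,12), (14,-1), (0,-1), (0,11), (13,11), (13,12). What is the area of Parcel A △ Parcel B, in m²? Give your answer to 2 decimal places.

|Parcel A| = 42, |Parcel B| = 169, |Parcel A∩Parcel B| = 42.
|Parcel A △ Parcel B| = |Parcel A| + |Parcel B| − 2·|Parcel A∩Parcel B| = 42 + 169 − 84 = 127.00.

127.00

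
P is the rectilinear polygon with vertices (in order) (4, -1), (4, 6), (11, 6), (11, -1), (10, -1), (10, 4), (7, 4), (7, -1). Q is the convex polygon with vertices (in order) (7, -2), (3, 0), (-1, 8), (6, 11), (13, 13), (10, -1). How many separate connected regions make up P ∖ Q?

2

P ∖ Q splits into 2 disjoint pieces (area 0.25, area 2.3333).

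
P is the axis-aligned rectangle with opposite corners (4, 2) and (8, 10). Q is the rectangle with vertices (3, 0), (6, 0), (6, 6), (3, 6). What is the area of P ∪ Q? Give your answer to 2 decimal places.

42.00

By inclusion–exclusion:
Individual areas: |P| = 32, |Q| = 18.
|P∩Q|: x∈[4,6], y∈[2,6] → 2·4 = 8.
|P ∪ Q| = 50 − 8 = 42.00.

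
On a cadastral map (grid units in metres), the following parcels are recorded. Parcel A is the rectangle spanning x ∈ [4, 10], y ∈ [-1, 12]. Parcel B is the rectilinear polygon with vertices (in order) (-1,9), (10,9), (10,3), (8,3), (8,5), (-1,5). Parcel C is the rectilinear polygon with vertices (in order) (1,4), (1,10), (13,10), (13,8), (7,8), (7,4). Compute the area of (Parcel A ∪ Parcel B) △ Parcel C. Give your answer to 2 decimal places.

|Parcel A ∪ Parcel B| = 98.
|(Parcel A ∪ Parcel B) ∩ Parcel C| = 36.
|(Parcel A ∪ Parcel B) △ Parcel C| = 98 + 48 − 72 = 74.00.

74.00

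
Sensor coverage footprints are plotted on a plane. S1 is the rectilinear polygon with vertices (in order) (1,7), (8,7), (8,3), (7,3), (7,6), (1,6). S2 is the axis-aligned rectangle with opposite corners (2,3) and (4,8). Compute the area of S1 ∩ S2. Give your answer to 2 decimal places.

The intersection is the polygon with vertices (4,7), (4,6), (2,6), (2,7).
By the shoelace formula its area is 2.00.

2.00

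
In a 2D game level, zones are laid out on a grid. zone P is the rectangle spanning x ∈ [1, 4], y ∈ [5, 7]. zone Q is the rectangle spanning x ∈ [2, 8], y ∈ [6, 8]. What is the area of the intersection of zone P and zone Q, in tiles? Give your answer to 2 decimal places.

2.00

|zone P∩zone Q|: x∈[2,4], y∈[6,7] → 2·1 = 2.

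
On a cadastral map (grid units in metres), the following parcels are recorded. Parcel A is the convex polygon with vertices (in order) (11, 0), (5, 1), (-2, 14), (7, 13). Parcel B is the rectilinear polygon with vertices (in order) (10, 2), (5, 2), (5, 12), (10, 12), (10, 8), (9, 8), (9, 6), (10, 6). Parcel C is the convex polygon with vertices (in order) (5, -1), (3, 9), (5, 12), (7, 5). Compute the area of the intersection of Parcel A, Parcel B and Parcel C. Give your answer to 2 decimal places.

The intersection is the polygon with vertices (5,2), (5,12), (7,5), (6,2).
By the shoelace formula its area is 11.50.

11.50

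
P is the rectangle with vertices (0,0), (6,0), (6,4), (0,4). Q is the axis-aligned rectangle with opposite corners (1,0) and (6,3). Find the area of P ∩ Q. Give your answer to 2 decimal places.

15.00

|P∩Q|: x∈[1,6], y∈[0,3] → 5·3 = 15.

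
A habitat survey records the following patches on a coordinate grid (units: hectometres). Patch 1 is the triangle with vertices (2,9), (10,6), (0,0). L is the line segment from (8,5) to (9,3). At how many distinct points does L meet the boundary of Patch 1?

The segment meets the boundary at (8.077,4.846).

1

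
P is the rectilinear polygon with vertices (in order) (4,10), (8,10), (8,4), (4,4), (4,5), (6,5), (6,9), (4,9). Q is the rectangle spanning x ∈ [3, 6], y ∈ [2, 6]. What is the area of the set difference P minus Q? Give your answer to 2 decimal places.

14.00

|P| = 16, |P∩Q| = 2.
|P ∖ Q| = |P| − |P∩Q| = 16 − 2 = 14.00.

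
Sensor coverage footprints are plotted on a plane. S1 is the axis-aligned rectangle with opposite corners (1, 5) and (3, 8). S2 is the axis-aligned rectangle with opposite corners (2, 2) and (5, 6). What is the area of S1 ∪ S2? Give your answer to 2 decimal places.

17.00

By inclusion–exclusion:
Individual areas: |S1| = 6, |S2| = 12.
|S1∩S2|: x∈[2,3], y∈[5,6] → 1·1 = 1.
|S1 ∪ S2| = 18 − 1 = 17.00.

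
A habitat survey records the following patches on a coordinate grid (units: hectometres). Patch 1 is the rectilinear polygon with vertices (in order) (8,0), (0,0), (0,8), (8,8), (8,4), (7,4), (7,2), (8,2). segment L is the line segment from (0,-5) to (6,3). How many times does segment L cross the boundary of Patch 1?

The segment meets the boundary at (3.75,0).

1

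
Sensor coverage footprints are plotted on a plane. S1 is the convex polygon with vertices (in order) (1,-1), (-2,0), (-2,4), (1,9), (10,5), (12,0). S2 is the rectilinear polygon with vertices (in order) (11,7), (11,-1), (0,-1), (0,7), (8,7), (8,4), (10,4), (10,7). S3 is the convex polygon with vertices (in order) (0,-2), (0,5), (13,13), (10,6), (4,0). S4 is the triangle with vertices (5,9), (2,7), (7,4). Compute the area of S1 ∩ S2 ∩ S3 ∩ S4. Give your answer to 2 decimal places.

The intersection is the polygon with vertices (3.25,7), (5.5,7), (5.865,6.838), (7,4), (2.633,6.62).
By the shoelace formula its area is 5.44.

5.44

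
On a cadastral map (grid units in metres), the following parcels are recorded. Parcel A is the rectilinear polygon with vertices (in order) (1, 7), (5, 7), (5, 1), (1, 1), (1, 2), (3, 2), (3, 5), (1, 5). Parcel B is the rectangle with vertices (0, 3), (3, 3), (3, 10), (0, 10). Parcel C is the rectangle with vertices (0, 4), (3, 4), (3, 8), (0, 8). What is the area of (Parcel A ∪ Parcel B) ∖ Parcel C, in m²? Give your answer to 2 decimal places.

|Parcel A ∪ Parcel B| = 35.
|(Parcel A ∪ Parcel B) ∩ Parcel C| = 12.
|(Parcel A ∪ Parcel B) ∖ Parcel C| = 35 − 12 = 23.00.

23.00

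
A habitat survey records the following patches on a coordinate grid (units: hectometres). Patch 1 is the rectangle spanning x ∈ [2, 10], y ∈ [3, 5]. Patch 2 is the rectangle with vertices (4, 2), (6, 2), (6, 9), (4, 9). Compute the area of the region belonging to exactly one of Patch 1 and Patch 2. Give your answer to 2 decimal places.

22.00

|Patch 1∩Patch 2|: x∈[4,6], y∈[3,5] → 2·2 = 4.
|Patch 1 △ Patch 2| = |Patch 1| + |Patch 2| − 2·|Patch 1∩Patch 2| = 16 + 14 − 8 = 22.00.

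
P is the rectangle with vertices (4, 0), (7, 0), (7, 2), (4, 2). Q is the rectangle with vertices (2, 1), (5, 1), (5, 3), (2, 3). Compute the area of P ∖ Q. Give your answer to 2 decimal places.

5.00

|P∩Q|: x∈[4,5], y∈[1,2] → 1·1 = 1.
|P| = 6.
|P ∖ Q| = |P| − |P∩Q| = 6 − 1 = 5.00.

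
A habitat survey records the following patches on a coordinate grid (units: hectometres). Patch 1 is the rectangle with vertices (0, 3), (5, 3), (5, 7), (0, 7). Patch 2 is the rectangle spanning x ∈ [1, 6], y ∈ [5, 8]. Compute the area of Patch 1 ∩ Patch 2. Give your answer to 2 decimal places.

8.00

|Patch 1∩Patch 2|: x∈[1,5], y∈[5,7] → 4·2 = 8.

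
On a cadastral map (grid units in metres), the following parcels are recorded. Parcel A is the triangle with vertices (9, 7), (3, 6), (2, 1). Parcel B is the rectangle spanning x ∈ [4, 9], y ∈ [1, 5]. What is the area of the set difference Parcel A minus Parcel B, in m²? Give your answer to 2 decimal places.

|Parcel A| = 14.5, |Parcel A∩Parcel B| = 3.0476.
|Parcel A ∖ Parcel B| = |Parcel A| − |Parcel A∩Parcel B| = 14.5 − 3.0476 = 11.45.

11.45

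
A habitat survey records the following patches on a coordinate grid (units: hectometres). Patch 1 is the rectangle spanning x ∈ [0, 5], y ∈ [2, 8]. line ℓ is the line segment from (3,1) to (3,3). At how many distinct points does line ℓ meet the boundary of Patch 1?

1

The segment meets the boundary at (3,2).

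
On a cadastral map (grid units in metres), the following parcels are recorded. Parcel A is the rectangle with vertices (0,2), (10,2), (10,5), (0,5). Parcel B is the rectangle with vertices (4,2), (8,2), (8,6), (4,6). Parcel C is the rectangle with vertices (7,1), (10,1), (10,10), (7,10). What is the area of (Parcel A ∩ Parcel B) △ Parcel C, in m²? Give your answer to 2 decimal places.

|Parcel A ∩ Parcel B| = 12.
|(Parcel A ∩ Parcel B) ∩ Parcel C| = 3.
|(Parcel A ∩ Parcel B) △ Parcel C| = 12 + 27 − 6 = 33.00.

33.00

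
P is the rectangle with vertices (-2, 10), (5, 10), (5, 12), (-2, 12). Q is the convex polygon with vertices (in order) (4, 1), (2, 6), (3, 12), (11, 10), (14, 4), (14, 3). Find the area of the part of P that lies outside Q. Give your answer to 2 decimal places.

10.17

|P| = 14, |P∩Q| = 3.8333.
|P ∖ Q| = |P| − |P∩Q| = 14 − 3.8333 = 10.17.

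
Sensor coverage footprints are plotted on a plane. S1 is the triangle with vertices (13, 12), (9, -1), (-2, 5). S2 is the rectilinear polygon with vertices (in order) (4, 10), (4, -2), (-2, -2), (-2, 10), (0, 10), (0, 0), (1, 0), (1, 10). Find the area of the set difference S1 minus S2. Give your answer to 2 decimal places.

|S1| = 83.5, |S1∩S2| = 15.6879.
|S1 ∖ S2| = |S1| − |S1∩S2| = 83.5 − 15.6879 = 67.81.

67.81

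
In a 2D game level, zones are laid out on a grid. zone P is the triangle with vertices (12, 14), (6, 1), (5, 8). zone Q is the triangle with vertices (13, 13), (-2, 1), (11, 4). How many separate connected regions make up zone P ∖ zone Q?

zone P ∖ zone Q splits into 2 disjoint pieces (area 9.889, area 1.116).

2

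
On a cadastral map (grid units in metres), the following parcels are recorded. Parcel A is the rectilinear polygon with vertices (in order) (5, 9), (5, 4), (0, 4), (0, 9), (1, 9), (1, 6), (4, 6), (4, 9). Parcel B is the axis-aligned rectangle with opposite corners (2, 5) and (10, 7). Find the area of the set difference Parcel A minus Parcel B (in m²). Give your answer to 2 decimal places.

|Parcel A| = 16, |Parcel A∩Parcel B| = 4.
|Parcel A ∖ Parcel B| = |Parcel A| − |Parcel A∩Parcel B| = 16 − 4 = 12.00.

12.00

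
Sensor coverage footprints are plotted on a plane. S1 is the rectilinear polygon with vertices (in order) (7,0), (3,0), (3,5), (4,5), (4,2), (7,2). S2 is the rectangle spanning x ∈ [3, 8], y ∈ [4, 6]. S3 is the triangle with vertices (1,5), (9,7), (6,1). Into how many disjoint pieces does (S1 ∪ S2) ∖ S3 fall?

(S1 ∪ S2) ∖ S3 splits into 3 disjoint pieces (area 8.125, area 0.5, area 0.25).

3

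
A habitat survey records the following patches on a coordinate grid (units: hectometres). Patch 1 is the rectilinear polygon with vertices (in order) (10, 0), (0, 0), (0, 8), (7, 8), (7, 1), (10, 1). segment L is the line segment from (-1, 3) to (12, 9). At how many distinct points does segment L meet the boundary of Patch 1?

The segment meets the boundary at (7,6.692), (0,3.462).

2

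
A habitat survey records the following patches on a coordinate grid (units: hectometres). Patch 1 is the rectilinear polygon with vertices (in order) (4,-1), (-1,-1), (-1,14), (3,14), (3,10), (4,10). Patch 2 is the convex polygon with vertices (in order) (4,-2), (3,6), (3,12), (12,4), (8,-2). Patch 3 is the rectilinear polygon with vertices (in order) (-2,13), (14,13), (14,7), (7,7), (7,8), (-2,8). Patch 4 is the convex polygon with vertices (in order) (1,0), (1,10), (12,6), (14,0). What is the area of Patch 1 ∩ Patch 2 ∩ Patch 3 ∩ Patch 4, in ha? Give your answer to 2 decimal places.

1.09

The intersection is the polygon with vertices (4,8), (3,8), (3,9.273), (4,8.909).
By the shoelace formula its area is 1.09.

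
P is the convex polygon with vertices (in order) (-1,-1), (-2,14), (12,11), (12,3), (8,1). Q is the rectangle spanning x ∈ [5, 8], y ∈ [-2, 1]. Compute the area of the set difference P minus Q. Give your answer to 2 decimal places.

159.50

|P| = 160.5, |P∩Q| = 1.
|P ∖ Q| = |P| − |P∩Q| = 160.5 − 1 = 159.50.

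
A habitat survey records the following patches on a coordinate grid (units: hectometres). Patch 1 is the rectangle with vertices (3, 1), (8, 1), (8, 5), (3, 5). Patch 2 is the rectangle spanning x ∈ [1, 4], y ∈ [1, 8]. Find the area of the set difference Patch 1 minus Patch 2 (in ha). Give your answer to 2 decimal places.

|Patch 1∩Patch 2|: x∈[3,4], y∈[1,5] → 1·4 = 4.
|Patch 1| = 20.
|Patch 1 ∖ Patch 2| = |Patch 1| − |Patch 1∩Patch 2| = 20 − 4 = 16.00.

16.00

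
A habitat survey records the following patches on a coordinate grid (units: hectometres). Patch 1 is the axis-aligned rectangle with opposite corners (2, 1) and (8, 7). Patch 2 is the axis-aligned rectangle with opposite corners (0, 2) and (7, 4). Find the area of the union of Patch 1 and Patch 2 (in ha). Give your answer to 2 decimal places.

By inclusion–exclusion:
Individual areas: |Patch 1| = 36, |Patch 2| = 14.
|Patch 1∩Patch 2|: x∈[2,7], y∈[2,4] → 5·2 = 10.
|Patch 1 ∪ Patch 2| = 50 − 10 = 40.00.

40.00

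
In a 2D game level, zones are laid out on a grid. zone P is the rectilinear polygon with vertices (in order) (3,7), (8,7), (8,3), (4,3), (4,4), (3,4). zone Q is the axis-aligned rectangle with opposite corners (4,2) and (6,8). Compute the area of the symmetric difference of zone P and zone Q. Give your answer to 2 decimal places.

15.00

|zone P| = 19, |zone Q| = 12, |zone P∩zone Q| = 8.
|zone P △ zone Q| = |zone P| + |zone Q| − 2·|zone P∩zone Q| = 19 + 12 − 16 = 15.00.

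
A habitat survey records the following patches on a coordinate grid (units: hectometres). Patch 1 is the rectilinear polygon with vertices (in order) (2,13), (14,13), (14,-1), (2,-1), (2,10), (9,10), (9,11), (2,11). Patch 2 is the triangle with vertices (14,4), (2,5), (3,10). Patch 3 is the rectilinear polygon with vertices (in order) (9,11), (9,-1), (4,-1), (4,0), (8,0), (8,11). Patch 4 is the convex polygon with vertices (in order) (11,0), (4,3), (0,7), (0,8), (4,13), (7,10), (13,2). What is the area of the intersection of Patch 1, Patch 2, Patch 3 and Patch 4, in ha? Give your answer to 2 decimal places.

The intersection is the polygon with vertices (9,4.417), (8,4.5), (8,7.273), (9,6.727).
By the shoelace formula its area is 2.54.

2.54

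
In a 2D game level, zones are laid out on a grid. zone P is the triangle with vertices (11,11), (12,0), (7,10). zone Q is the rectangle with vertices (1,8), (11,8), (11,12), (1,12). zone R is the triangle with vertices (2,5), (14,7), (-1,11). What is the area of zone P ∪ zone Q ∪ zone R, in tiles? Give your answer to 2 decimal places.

By inclusion–exclusion:
Individual areas: |zone P| = 22.5, |zone Q| = 40, |zone R| = 39.
|zone P∩zone Q| = 9.
|zone P∩zone R| = 5.4605.
|zone Q∩zone R| = 11.4083.
|zone P∩zone Q∩zone R| = 0.7788.
|zone P ∪ zone Q ∪ zone R| = 101.5 − 25.8688 + 0.7788 = 76.41.

76.41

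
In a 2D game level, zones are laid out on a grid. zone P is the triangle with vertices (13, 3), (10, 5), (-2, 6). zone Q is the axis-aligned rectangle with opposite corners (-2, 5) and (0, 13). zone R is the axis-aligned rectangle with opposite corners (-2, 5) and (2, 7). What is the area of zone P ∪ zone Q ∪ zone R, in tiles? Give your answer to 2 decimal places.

29.57

By inclusion–exclusion:
Individual areas: |zone P| = 10.5, |zone Q| = 16, |zone R| = 8.
|zone P∩zone Q| = 0.2333.
|zone P∩zone R| = 0.9333.
|zone Q∩zone R|: x∈[-2,0], y∈[5,7] → 2·2 = 4.
|zone P∩zone Q∩zone R| = 0.2333.
|zone P ∪ zone Q ∪ zone R| = 34.5 − 5.1667 + 0.2333 = 29.57.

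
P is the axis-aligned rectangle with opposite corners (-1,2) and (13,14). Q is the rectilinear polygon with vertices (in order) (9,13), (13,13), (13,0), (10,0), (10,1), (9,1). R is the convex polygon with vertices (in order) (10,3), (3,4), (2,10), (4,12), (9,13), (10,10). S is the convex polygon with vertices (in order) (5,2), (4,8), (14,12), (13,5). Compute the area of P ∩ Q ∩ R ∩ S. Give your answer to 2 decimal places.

6.49

The intersection is the polygon with vertices (10,10), (10,3.875), (9,3.5), (9,10), (9.882,10.353).
By the shoelace formula its area is 6.49.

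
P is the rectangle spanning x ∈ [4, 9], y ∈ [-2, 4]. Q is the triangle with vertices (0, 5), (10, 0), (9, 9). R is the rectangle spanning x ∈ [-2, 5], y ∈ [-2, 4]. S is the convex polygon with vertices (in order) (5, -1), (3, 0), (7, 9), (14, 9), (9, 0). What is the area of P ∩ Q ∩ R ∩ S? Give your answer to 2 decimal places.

The intersection is the polygon with vertices (5,2.5), (4.273,2.864), (4.778,4), (5,4).
By the shoelace formula its area is 0.67.

0.67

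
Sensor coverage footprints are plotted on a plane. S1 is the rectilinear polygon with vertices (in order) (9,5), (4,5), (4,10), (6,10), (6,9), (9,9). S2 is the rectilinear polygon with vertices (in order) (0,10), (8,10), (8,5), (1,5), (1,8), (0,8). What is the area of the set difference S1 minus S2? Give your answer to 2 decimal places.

|S1| = 22, |S1∩S2| = 18.
|S1 ∖ S2| = |S1| − |S1∩S2| = 22 − 18 = 4.00.

4.00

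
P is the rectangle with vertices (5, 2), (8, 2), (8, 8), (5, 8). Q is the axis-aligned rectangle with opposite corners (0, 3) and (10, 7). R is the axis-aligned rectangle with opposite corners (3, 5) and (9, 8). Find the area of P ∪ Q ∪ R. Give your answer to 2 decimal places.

By inclusion–exclusion:
Individual areas: |P| = 18, |Q| = 40, |R| = 18.
|P∩Q|: x∈[5,8], y∈[3,7] → 3·4 = 12.
|P∩R|: x∈[5,8], y∈[5,8] → 3·3 = 9.
|Q∩R|: x∈[3,9], y∈[5,7] → 6·2 = 12.
|P∩Q∩R| = 6.
|P ∪ Q ∪ R| = 76 − 33 + 6 = 49.00.

49.00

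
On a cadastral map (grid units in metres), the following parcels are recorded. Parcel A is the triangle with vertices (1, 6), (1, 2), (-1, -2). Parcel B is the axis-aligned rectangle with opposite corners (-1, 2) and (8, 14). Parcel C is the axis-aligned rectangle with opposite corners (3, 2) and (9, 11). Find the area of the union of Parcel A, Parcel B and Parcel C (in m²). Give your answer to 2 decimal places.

By inclusion–exclusion:
Individual areas: |Parcel A| = 4, |Parcel B| = 108, |Parcel C| = 54.
|Parcel A∩Parcel B| = 2.
|Parcel A∩Parcel C| = 0.
|Parcel B∩Parcel C|: x∈[3,8], y∈[2,11] → 5·9 = 45.
|Parcel A∩Parcel B∩Parcel C| = 0.
|Parcel A ∪ Parcel B ∪ Parcel C| = 166 − 47 + 0 = 119.00.

119.00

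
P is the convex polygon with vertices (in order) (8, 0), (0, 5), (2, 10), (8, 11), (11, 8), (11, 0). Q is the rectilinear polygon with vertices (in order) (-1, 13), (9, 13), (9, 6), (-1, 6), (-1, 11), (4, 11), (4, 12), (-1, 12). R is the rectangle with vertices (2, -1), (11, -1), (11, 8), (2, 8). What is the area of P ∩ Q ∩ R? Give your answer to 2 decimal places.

The intersection is the polygon with vertices (9,6), (2,6), (2,8), (9,8).
By the shoelace formula its area is 14.00.

14.00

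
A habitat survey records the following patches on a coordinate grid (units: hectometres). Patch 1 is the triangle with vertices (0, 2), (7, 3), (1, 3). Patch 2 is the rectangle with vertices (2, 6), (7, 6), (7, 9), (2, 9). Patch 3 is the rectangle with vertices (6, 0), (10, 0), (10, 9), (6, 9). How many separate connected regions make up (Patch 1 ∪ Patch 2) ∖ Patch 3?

(Patch 1 ∪ Patch 2) ∖ Patch 3 splits into 2 disjoint pieces (area 2.9286, area 12).

2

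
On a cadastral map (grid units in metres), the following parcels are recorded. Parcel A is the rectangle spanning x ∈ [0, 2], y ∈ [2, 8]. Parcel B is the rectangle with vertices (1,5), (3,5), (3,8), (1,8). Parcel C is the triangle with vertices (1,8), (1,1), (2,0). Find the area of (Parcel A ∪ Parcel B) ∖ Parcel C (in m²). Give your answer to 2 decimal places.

|Parcel A ∪ Parcel B| = 15.
|(Parcel A ∪ Parcel B) ∩ Parcel C| = 2.25.
|(Parcel A ∪ Parcel B) ∖ Parcel C| = 15 − 2.25 = 12.75.

12.75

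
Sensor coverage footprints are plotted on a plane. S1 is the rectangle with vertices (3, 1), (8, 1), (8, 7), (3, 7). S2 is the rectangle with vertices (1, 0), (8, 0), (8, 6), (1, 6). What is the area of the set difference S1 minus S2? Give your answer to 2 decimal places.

|S1∩S2|: x∈[3,8], y∈[1,6] → 5·5 = 25.
|S1| = 30.
|S1 ∖ S2| = |S1| − |S1∩S2| = 30 − 25 = 5.00.

5.00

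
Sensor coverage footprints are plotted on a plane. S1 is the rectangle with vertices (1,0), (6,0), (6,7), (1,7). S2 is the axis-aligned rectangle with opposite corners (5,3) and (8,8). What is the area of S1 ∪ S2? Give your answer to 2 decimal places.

46.00

By inclusion–exclusion:
Individual areas: |S1| = 35, |S2| = 15.
|S1∩S2|: x∈[5,6], y∈[3,7] → 1·4 = 4.
|S1 ∪ S2| = 50 − 4 = 46.00.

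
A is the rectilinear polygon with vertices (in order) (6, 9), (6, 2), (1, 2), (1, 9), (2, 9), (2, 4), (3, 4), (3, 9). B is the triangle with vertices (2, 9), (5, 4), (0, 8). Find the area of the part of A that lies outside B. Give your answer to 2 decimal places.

26.32

|A| = 30, |A∩B| = 3.6833.
|A ∖ B| = |A| − |A∩B| = 30 − 3.6833 = 26.32.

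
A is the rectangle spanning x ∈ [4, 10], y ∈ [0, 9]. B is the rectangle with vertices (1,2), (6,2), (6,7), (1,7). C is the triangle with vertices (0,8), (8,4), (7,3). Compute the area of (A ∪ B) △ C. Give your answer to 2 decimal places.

63.60

|A ∪ B| = 69.
|(A ∪ B) ∩ C| = 5.7.
|(A ∪ B) △ C| = 69 + 6 − 11.4 = 63.60.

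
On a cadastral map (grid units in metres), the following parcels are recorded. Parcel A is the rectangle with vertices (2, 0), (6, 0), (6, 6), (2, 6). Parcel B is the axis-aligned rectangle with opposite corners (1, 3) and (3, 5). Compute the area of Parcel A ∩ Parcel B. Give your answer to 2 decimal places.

2.00

|Parcel A∩Parcel B|: x∈[2,3], y∈[3,5] → 1·2 = 2.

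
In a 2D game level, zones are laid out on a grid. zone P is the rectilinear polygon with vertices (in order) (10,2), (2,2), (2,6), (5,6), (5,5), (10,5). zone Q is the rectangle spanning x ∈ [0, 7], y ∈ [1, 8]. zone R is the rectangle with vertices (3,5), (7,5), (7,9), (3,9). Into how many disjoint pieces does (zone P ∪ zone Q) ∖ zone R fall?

1

(zone P ∪ zone Q) ∖ zone R is a single connected region.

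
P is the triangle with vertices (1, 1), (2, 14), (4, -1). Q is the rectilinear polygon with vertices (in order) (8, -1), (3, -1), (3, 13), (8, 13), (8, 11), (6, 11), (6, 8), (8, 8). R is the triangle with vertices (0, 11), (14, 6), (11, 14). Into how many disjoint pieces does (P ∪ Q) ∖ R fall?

3

(P ∪ Q) ∖ R splits into 3 disjoint pieces (area 0.6242, area 64.7798, area 2.5606).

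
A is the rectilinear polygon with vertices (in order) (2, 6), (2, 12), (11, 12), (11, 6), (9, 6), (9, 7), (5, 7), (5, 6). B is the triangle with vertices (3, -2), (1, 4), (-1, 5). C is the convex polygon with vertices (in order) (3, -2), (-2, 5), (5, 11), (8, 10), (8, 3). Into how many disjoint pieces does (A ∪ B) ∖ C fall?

1

(A ∪ B) ∖ C is a single connected region.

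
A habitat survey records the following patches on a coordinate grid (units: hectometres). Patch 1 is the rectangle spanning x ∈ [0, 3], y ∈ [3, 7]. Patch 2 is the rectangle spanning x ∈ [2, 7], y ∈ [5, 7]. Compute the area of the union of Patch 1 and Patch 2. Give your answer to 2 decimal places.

By inclusion–exclusion:
Individual areas: |Patch 1| = 12, |Patch 2| = 10.
|Patch 1∩Patch 2|: x∈[2,3], y∈[5,7] → 1·2 = 2.
|Patch 1 ∪ Patch 2| = 22 − 2 = 20.00.

20.00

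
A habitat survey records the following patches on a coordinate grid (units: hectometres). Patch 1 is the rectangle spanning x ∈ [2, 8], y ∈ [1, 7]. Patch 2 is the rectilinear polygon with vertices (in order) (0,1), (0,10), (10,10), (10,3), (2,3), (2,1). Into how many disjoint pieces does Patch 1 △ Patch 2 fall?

Patch 1 △ Patch 2 is a single connected region.

1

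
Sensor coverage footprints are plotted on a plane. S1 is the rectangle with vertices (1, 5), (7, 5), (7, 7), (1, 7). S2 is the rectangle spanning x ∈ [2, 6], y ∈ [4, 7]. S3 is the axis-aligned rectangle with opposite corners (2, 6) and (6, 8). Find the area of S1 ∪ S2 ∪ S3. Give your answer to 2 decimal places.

20.00

By inclusion–exclusion:
Individual areas: |S1| = 12, |S2| = 12, |S3| = 8.
|S1∩S2|: x∈[2,6], y∈[5,7] → 4·2 = 8.
|S1∩S3|: x∈[2,6], y∈[6,7] → 4·1 = 4.
|S2∩S3|: x∈[2,6], y∈[6,7] → 4·1 = 4.
|S1∩S2∩S3| = 4.
|S1 ∪ S2 ∪ S3| = 32 − 16 + 4 = 20.00.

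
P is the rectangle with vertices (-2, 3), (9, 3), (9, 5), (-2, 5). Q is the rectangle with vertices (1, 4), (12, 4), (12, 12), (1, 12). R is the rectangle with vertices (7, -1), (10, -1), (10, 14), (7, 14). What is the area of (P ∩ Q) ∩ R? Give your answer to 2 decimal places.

2.00

The region (P ∩ Q) ∩ R is the polygon with vertices (9,4), (7,4), (7,5), (9,5).
By the shoelace formula its area is 2.00.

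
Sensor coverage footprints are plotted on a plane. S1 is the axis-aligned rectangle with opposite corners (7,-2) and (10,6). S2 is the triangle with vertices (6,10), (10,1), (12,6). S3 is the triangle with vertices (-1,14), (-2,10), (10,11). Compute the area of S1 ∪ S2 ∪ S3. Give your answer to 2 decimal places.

By inclusion–exclusion:
Individual areas: |S1| = 24, |S2| = 19, |S3| = 23.5.
|S1∩S2| = 5.5556.
|S1∩S3| = 0.
|S2∩S3| = 0.
|S1∩S2∩S3| = 0.
|S1 ∪ S2 ∪ S3| = 66.5 − 5.5556 + 0 = 60.94.

60.94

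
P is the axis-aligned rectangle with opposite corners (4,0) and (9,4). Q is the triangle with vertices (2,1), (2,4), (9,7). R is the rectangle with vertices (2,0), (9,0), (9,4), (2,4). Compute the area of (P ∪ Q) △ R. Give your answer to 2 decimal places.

8.96

|P ∪ Q| = 29.5357.
|(P ∪ Q) ∩ R| = 24.2857.
|(P ∪ Q) △ R| = 29.5357 + 28 − 48.5714 = 8.96.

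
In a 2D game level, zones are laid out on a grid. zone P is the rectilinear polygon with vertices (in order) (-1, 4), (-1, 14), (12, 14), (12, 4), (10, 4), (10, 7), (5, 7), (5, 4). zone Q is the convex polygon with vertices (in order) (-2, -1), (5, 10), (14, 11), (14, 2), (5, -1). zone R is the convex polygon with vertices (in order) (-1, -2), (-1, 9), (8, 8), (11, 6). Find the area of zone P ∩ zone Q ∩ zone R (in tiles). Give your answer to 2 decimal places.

15.55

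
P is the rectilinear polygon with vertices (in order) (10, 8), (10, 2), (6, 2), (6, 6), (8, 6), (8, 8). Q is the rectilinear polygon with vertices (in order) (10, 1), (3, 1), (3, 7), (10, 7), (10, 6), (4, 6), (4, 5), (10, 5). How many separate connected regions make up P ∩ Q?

P ∩ Q splits into 2 disjoint pieces (area 2, area 12).

2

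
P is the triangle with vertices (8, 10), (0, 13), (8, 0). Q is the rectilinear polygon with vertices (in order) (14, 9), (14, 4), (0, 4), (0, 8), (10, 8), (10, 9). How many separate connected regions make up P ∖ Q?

P ∖ Q splits into 2 disjoint pieces (area 20.3077, area 4.9231).

2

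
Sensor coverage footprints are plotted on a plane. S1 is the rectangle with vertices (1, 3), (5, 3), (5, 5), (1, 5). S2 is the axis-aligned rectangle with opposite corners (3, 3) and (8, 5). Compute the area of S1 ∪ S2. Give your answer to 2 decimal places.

By inclusion–exclusion:
Individual areas: |S1| = 8, |S2| = 10.
|S1∩S2|: x∈[3,5], y∈[3,5] → 2·2 = 4.
|S1 ∪ S2| = 18 − 4 = 14.00.

14.00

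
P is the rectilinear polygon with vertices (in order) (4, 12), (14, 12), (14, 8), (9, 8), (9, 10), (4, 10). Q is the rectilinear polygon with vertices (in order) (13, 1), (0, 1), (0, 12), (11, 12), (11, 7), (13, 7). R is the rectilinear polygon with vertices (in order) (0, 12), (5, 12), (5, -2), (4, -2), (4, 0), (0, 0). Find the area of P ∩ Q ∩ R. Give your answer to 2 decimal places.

2.00

The intersection is the polygon with vertices (4,10), (4,12), (5,12), (5,10).
By the shoelace formula its area is 2.00.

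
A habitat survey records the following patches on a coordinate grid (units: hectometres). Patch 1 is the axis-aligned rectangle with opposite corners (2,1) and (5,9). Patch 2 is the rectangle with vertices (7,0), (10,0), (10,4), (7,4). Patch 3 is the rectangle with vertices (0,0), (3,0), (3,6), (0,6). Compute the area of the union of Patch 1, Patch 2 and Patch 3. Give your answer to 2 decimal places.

49.00

By inclusion–exclusion:
Individual areas: |Patch 1| = 24, |Patch 2| = 12, |Patch 3| = 18.
|Patch 1∩Patch 2| = 0 (no overlap).
|Patch 1∩Patch 3|: x∈[2,3], y∈[1,6] → 1·5 = 5.
|Patch 2∩Patch 3| = 0 (no overlap).
|Patch 1∩Patch 2∩Patch 3| = 0.
|Patch 1 ∪ Patch 2 ∪ Patch 3| = 54 − 5 + 0 = 49.00.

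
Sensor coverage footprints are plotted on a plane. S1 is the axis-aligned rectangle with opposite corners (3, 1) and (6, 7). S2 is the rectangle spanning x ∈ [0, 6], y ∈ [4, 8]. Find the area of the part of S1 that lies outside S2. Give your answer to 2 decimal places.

|S1∩S2|: x∈[3,6], y∈[4,7] → 3·3 = 9.
|S1| = 18.
|S1 ∖ S2| = |S1| − |S1∩S2| = 18 − 9 = 9.00.

9.00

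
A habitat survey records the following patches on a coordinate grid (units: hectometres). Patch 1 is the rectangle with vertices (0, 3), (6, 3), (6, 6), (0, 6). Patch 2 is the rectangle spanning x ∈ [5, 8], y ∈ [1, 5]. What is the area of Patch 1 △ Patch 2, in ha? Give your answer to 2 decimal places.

|Patch 1∩Patch 2|: x∈[5,6], y∈[3,5] → 1·2 = 2.
|Patch 1 △ Patch 2| = |Patch 1| + |Patch 2| − 2·|Patch 1∩Patch 2| = 18 + 12 − 4 = 26.00.

26.00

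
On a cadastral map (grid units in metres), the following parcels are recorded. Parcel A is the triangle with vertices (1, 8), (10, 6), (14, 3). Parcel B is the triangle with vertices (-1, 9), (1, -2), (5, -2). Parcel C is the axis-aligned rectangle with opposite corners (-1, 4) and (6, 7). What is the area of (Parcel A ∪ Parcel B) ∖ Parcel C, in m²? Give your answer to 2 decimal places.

|Parcel A ∪ Parcel B| = 31.5.
|(Parcel A ∪ Parcel B) ∩ Parcel C| = 4.8981.
|(Parcel A ∪ Parcel B) ∖ Parcel C| = 31.5 − 4.8981 = 26.60.

26.60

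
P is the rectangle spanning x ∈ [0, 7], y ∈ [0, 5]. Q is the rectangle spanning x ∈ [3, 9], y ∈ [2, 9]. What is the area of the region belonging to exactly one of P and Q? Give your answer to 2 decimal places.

|P∩Q|: x∈[3,7], y∈[2,5] → 4·3 = 12.
|P △ Q| = |P| + |Q| − 2·|P∩Q| = 35 + 42 − 24 = 53.00.

53.00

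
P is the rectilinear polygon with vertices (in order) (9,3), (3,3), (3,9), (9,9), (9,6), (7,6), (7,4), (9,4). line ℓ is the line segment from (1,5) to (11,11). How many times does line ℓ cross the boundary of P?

2

The segment meets the boundary at (7.667,9), (3,6.2).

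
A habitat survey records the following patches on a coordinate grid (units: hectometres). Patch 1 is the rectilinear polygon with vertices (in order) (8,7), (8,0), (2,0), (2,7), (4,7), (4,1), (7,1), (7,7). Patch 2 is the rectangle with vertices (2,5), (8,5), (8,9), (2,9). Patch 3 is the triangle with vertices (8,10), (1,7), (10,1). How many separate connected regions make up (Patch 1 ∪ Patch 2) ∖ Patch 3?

(Patch 1 ∪ Patch 2) ∖ Patch 3 splits into 2 disjoint pieces (area 17, area 2.881).

2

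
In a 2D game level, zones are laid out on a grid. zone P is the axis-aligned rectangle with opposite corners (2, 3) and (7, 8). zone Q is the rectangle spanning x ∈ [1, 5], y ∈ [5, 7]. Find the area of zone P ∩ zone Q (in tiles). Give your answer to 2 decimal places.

6.00

|zone P∩zone Q|: x∈[2,5], y∈[5,7] → 3·2 = 6.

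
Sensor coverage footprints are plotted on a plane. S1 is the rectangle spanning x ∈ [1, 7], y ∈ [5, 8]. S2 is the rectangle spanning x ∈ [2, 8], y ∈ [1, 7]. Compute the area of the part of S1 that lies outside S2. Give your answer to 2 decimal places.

8.00

|S1∩S2|: x∈[2,7], y∈[5,7] → 5·2 = 10.
|S1| = 18.
|S1 ∖ S2| = |S1| − |S1∩S2| = 18 − 10 = 8.00.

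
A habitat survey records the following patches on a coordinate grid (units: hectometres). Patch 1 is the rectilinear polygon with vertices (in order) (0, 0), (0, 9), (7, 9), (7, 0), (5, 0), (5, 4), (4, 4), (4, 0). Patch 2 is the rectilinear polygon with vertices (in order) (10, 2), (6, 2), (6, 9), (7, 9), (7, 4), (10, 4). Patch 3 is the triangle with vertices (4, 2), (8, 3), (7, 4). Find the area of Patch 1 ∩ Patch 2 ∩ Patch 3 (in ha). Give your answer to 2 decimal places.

1.04

The intersection is the polygon with vertices (7,2.75), (6,2.5), (6,3.333), (7,4).
By the shoelace formula its area is 1.04.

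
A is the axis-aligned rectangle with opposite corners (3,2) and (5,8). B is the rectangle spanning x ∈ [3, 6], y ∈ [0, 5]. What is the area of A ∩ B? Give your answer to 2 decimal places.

|A∩B|: x∈[3,5], y∈[2,5] → 2·3 = 6.

6.00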